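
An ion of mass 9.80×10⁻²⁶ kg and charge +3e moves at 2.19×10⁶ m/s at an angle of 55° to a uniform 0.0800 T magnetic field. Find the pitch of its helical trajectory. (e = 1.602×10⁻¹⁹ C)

v∥ = v cosθ = 2.19×10⁶·cos55° ≈ 1.256×10⁶ m/s.
T = 2πm/(|q|B) = 2π(9.80×10⁻²⁶)/((4.806×10⁻¹⁹)(0.0800)) ≈ 1.602×10⁻⁵ s.
pitch = v∥ T = (1.256×10⁶)(1.602×10⁻⁵) ≈ 20.1 m.

p ≈ 20.1 m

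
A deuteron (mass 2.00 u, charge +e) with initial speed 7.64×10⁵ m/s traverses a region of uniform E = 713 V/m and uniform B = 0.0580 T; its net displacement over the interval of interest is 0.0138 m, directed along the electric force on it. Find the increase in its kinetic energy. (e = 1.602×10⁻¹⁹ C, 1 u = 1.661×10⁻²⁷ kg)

The magnetic force is always ⟂ v and does no work; only the electric force changes KE.
ΔKE = F_E · d = |q|E d = (1.602×10⁻¹⁹)(713)(0.0138) ≈ 1.58×10⁻¹⁸ J.

ΔKE ≈ 1.58×10⁻¹⁸ J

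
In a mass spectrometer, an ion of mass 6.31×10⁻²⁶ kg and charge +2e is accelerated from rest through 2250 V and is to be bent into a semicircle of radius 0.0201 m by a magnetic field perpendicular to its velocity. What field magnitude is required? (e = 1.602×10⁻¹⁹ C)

v = √(2|q|V/m) = √(2·3.204×10⁻¹⁹·2250/6.31×10⁻²⁶) ≈ 1.512×10⁵ m/s.
B = mv/(|q|r) = (6.31×10⁻²⁶)(1.512×10⁵)/((3.204×10⁻¹⁹)(0.0201)) ≈ 1.48 T.

B ≈ 1.48 T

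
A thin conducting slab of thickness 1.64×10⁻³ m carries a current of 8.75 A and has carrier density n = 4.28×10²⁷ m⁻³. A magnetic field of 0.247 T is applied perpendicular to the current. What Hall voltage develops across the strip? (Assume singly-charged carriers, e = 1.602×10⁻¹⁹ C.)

V_H = IB/(n e t).
V_H = (8.75)(0.247)/((4.28×10²⁷)(1.602×10⁻¹⁹)(1.64×10⁻³)) ≈ 1.92×10⁻⁶ V.

V_H ≈ 1.92×10⁻⁶ V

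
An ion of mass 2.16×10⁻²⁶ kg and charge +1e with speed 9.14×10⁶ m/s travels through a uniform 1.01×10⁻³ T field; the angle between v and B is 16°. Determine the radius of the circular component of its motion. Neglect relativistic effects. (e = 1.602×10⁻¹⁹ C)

v⊥ = v sinθ = 9.14×10⁶·sin16° ≈ 2.519×10⁶ m/s.
r = m v⊥/(|q|B) = (2.16×10⁻²⁶)(2.519×10⁶)/((1.602×10⁻¹⁹)(1.01×10⁻³)) ≈ 336 m.

r ≈ 336 m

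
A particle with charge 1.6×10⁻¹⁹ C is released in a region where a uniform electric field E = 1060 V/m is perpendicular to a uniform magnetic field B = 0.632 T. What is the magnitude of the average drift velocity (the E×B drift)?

In crossed fields the guiding centre drifts at v_d = |E×B|/B² = E/B, independent of charge and mass.
v_d = 1060/0.632 = 1680 m/s.

v_d ≈ 1680 m/s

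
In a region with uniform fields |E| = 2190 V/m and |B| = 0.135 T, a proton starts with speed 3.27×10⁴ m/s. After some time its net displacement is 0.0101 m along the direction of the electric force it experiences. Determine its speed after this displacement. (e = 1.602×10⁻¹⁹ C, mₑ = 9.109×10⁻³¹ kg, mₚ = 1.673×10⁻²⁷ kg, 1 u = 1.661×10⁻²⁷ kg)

B does no work; ΔKE = |q|E d.
½mv_f² = ½mv₀² + |q|Ed = ½(1.673×10⁻²⁷)(3.27×10⁴)² + (1.602×10⁻¹⁹)(2190)(0.0101) ≈ 8.945×10⁻¹⁹ J + 3.543×10⁻¹⁸ J ≈ 4.438×10⁻¹⁸ J.
v_f = √(2·4.438×10⁻¹⁸/1.673×10⁻²⁷) ≈ 7.28×10⁴ m/s.

v_f ≈ 7.28×10⁴ m/s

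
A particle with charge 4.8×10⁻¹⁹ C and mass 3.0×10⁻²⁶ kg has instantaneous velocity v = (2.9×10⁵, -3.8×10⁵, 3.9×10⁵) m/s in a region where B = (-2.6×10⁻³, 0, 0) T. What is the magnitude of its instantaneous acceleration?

v×B = (0, -1010, -988) N/C.
F = q v×B = (4.8×10⁻¹⁹ C)·(0, -1010, -988) = (0, -4.87×10⁻¹⁶, -4.74×10⁻¹⁶) N.
|a| = |F|/m = 6.796×10⁻¹⁶/3.0×10⁻²⁶ ≈ 2.27×10¹⁰ m/s².

|a| ≈ 2.27×10¹⁰ m/s²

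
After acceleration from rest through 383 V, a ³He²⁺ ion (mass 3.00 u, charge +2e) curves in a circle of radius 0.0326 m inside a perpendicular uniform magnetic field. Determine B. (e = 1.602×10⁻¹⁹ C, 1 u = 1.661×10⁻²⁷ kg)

B ≈ 0.106 T

v = √(2|q|V/m) = √(2·3.204×10⁻¹⁹·383/4.983×10⁻²⁷) ≈ 2.219×10⁵ m/s.
B = mv/(|q|r) = (4.983×10⁻²⁷)(2.219×10⁵)/((3.204×10⁻¹⁹)(0.0326)) ≈ 0.106 T.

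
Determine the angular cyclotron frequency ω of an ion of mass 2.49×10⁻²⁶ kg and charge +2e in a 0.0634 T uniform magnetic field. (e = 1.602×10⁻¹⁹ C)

ω = |q|B/m.
ω = (3.204×10⁻¹⁹)(0.0634)/2.49×10⁻²⁶ ≈ 8.16×10⁵ rad/s.

ω ≈ 8.16×10⁵ rad/s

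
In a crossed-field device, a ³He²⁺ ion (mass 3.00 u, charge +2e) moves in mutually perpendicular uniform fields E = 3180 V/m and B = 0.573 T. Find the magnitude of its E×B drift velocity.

In crossed fields the guiding centre drifts at v_d = |E×B|/B² = E/B, independent of charge and mass.
v_d = 3180/0.573 = 5550 m/s.

v_d ≈ 5550 m/s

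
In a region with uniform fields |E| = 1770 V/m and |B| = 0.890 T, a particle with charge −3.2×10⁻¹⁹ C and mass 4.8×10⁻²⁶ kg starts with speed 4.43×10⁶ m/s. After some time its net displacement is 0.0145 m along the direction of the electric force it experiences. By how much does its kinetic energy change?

ΔKE ≈ 8.21×10⁻¹⁸ J

The magnetic force is always ⟂ v and does no work; only the electric force changes KE.
ΔKE = F_E · d = |q|E d = (3.2×10⁻¹⁹)(1770)(0.0145) ≈ 8.21×10⁻¹⁸ J.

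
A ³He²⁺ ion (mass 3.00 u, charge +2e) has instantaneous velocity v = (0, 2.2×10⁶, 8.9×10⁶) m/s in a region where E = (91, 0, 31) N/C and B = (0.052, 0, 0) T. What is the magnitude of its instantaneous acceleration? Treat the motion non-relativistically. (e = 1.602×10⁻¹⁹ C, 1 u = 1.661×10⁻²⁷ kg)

|a| ≈ 3.07×10¹³ m/s²

v×B = (0, 4.63×10⁵, -1.14×10⁵) N/C.
E + v×B = (91.0, 4.63×10⁵, -1.14×10⁵) N/C.
F = q(E + v×B) = (3.204×10⁻¹⁹ C)·(91.0, 4.63×10⁵, -1.14×10⁵) = (2.92×10⁻¹⁷, 1.48×10⁻¹³, -3.66×10⁻¹⁴) N.
|a| = |F|/m = 1.527×10⁻¹³/4.983×10⁻²⁷ ≈ 3.07×10¹³ m/s².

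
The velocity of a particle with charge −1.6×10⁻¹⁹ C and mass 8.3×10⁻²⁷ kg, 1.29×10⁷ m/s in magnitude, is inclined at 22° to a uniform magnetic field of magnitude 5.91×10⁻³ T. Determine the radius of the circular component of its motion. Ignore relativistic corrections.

r ≈ 42.4 m

v⊥ = v sinθ = 1.29×10⁷·sin22° ≈ 4.832×10⁶ m/s.
r = m v⊥/(|q|B) = (8.3×10⁻²⁷)(4.832×10⁶)/((1.6×10⁻¹⁹)(5.91×10⁻³)) ≈ 42.4 m.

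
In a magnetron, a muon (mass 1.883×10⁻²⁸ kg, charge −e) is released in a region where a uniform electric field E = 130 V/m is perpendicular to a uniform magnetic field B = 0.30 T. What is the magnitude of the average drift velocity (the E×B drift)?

The E×B drift speed is v_d = E/B.
v_d = 130/0.30 = 430 m/s.

v_d ≈ 430 m/s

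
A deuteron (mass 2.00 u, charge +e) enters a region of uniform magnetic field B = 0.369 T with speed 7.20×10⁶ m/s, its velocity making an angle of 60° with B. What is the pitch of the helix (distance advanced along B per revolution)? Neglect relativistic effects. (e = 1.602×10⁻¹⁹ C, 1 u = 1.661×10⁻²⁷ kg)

v∥ = v cosθ = 7.20×10⁶·cos60° ≈ 3.600×10⁶ m/s.
T = 2πm/(|q|B) = 2π(3.322×10⁻²⁷)/((1.602×10⁻¹⁹)(0.369)) ≈ 3.531×10⁻⁷ s.
pitch = v∥ T = (3.600×10⁶)(3.531×10⁻⁷) ≈ 1.27 m.

p ≈ 1.27 m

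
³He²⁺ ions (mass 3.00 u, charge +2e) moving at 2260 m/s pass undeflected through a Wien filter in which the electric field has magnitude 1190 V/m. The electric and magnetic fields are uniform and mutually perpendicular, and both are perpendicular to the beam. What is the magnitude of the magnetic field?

Balance of forces in the selector: qE = qvB ⇒ B = E/v.
B = 1190/2260 = 0.527 T.

B = 0.527 T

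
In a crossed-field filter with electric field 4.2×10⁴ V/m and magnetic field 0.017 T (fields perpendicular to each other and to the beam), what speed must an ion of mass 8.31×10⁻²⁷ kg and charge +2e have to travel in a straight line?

v = 2.5×10⁶ m/s

Straight-line motion ⇒ electric and magnetic forces cancel, so E = vB.
v = E/B = 4.2×10⁴/0.017 = 2.5×10⁶ m/s.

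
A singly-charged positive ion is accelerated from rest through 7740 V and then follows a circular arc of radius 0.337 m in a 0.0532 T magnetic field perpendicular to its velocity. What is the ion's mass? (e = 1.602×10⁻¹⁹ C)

Combine |q|V = ½mv² and r = mv/(|q|B): eliminate v to get m = qB²r²/(2V).
m = (1.602×10⁻¹⁹)(0.0532)²(0.337)²/(2·7740) ≈ 3.33×10⁻²⁷ kg.

m ≈ 3.33×10⁻²⁷ kg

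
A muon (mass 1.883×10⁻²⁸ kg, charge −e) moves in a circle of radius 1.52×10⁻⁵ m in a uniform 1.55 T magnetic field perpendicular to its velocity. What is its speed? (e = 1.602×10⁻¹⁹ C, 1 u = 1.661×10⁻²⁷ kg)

From |q|vB = mv²/r, v = |q|Br/m.
v = (1.602×10⁻¹⁹)(1.55)(1.52×10⁻⁵)/1.883×10⁻²⁸ ≈ 2.00×10⁴ m/s.

v ≈ 2.00×10⁴ m/s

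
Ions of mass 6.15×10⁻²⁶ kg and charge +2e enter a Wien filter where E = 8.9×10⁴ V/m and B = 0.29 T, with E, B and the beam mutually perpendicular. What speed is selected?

v = 3.1×10⁵ m/s

For undeflected motion the electric and magnetic forces balance: qE = qvB.
v = E/B = 8.9×10⁴/0.29 = 3.1×10⁵ m/s.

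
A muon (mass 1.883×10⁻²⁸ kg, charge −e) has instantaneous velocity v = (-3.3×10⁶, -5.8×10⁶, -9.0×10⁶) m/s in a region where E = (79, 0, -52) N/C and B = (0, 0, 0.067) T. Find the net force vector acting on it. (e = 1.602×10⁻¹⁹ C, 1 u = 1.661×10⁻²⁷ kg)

F ≈ (6.22×10⁻¹⁴, -3.54×10⁻¹⁴, 8.33×10⁻¹⁸) N

v×B = (-3.89×10⁵, 2.21×10⁵, 0) N/C.
E + v×B = (-3.89×10⁵, 2.21×10⁵, -52.0) N/C.
F = q(E + v×B) = (−1.602×10⁻¹⁹ C)·(-3.89×10⁵, 2.21×10⁵, -52.0) = (6.22×10⁻¹⁴, -3.54×10⁻¹⁴, 8.33×10⁻¹⁸) N.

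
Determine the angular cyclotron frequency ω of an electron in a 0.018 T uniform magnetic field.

ω ≈ 3.2×10⁹ rad/s

ω = |q|B/m.
ω = (1.602×10⁻¹⁹)(0.018)/9.109×10⁻³¹ ≈ 3.2×10⁹ rad/s.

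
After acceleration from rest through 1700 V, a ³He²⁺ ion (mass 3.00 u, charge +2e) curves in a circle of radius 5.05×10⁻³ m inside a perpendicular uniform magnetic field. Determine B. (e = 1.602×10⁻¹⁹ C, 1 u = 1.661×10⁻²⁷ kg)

B ≈ 1.44 T

v = √(2|q|V/m) = √(2·3.204×10⁻¹⁹·1700/4.983×10⁻²⁷) ≈ 4.676×10⁵ m/s.
B = mv/(|q|r) = (4.983×10⁻²⁷)(4.676×10⁵)/((3.204×10⁻¹⁹)(5.05×10⁻³)) ≈ 1.44 T.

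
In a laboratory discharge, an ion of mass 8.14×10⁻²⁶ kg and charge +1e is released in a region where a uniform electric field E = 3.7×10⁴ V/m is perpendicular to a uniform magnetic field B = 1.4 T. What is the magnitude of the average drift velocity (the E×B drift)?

v_d ≈ 2.6×10⁴ m/s

In crossed fields the guiding centre drifts at v_d = |E×B|/B² = E/B, independent of charge and mass.
v_d = 3.7×10⁴/1.4 = 2.6×10⁴ m/s.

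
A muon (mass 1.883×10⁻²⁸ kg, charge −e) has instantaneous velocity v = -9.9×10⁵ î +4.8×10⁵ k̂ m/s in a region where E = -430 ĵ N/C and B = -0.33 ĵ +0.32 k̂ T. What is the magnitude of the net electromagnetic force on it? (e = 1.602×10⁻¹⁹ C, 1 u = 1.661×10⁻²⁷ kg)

|F| ≈ 7.71×10⁻¹⁴ N

v×B = (1.58×10⁵, 3.17×10⁵, 3.27×10⁵) N/C.
E + v×B = (1.58×10⁵, 3.16×10⁵, 3.27×10⁵) N/C.
F = q(E + v×B) = (−1.602×10⁻¹⁹ C)·(1.58×10⁵, 3.16×10⁵, 3.27×10⁵) = (-2.54×10⁻¹⁴, -5.07×10⁻¹⁴, -5.23×10⁻¹⁴) N.
|F| = 7.71×10⁻¹⁴ N.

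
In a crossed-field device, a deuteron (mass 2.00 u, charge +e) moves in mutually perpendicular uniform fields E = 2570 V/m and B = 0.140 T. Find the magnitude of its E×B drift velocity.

v_d ≈ 1.84×10⁴ m/s

In crossed fields the guiding centre drifts at v_d = |E×B|/B² = E/B, independent of charge and mass.
v_d = 2570/0.140 = 1.84×10⁴ m/s.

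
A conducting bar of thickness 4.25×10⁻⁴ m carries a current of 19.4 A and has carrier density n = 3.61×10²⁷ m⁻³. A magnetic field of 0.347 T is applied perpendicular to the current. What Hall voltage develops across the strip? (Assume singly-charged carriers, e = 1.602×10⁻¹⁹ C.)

V_H ≈ 2.74×10⁻⁵ V

V_H = IB/(n e t).
V_H = (19.4)(0.347)/((3.61×10²⁷)(1.602×10⁻¹⁹)(4.25×10⁻⁴)) ≈ 2.74×10⁻⁵ V.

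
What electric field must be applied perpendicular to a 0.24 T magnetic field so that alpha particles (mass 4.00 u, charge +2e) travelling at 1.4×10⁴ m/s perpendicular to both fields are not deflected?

E = 3400 V/m

For straight-line motion qE = qvB, so E = vB.
E = 1.4×10⁴ × 0.24 = 3400 V/m.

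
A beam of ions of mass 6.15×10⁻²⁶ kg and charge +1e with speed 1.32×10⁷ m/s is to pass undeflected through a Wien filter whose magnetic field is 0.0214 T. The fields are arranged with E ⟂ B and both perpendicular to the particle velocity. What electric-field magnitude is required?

E = 2.82×10⁵ V/m

For straight-line motion qE = qvB, so E = vB.
E = 1.32×10⁷ × 0.0214 = 2.82×10⁵ V/m.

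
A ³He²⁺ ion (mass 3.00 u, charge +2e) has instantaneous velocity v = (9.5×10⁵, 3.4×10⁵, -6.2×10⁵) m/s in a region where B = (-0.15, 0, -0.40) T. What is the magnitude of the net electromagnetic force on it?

|F| ≈ 1.59×10⁻¹³ N

v×B = (-1.36×10⁵, 4.73×10⁵, 5.10×10⁴) N/C.
F = q v×B = (3.204×10⁻¹⁹ C)·(-1.36×10⁵, 4.73×10⁵, 5.10×10⁴) = (-4.36×10⁻¹⁴, 1.52×10⁻¹³, 1.63×10⁻¹⁴) N.
|F| = 1.59×10⁻¹³ N.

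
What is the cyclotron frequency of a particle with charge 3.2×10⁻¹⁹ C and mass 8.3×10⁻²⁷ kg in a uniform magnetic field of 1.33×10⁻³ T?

f = |q|B/(2πm).
f = (3.2×10⁻¹⁹)(1.33×10⁻³)/(2π·8.3×10⁻²⁷) ≈ 8160 Hz.

f ≈ 8160 Hz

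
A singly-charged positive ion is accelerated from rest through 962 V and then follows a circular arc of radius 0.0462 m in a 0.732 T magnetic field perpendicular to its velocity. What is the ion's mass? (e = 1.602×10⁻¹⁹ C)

Combine |q|V = ½mv² and r = mv/(|q|B): eliminate v to get m = qB²r²/(2V).
m = (1.602×10⁻¹⁹)(0.732)²(0.0462)²/(2·962) ≈ 9.52×10⁻²⁶ kg.

m ≈ 9.52×10⁻²⁶ kg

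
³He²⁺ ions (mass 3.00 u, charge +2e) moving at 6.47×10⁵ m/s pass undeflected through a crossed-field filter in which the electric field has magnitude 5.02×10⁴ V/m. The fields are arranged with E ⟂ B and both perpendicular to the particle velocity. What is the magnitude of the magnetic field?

B = 0.0776 T

Balance of forces in the selector: qE = qvB ⇒ B = E/v.
B = 5.02×10⁴/6.47×10⁵ = 0.0776 T.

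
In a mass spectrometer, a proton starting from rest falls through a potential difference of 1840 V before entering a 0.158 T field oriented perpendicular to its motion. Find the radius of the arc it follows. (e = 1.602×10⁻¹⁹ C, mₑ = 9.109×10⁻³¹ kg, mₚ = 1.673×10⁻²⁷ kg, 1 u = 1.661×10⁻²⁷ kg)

r ≈ 0.0392 m

Acceleration: |q|V = ½mv² ⇒ v = √(2|q|V/m) = √(2·1.602×10⁻¹⁹·1840/1.673×10⁻²⁷) ≈ 5.936×10⁵ m/s.
In the field: r = mv/(|q|B) = (1.673×10⁻²⁷)(5.936×10⁵)/((1.602×10⁻¹⁹)(0.158)) ≈ 0.0392 m.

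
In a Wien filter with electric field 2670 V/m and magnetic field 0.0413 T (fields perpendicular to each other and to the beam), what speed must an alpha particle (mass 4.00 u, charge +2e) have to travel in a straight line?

Straight-line motion ⇒ electric and magnetic forces cancel, so E = vB.
v = E/B = 2670/0.0413 = 6.46×10⁴ m/s.

v = 6.46×10⁴ m/s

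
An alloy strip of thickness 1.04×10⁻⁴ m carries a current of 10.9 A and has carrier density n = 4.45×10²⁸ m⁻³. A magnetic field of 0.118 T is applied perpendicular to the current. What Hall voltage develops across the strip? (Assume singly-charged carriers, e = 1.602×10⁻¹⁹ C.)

V_H ≈ 1.73×10⁻⁶ V

V_H = IB/(n e t).
V_H = (10.9)(0.118)/((4.45×10²⁸)(1.602×10⁻¹⁹)(1.04×10⁻⁴)) ≈ 1.73×10⁻⁶ V.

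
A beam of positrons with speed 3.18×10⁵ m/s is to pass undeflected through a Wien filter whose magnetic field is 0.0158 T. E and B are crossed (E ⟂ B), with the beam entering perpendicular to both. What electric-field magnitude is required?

E = 5020 V/m

For straight-line motion qE = qvB, so E = vB.
E = 3.18×10⁵ × 0.0158 = 5020 V/m.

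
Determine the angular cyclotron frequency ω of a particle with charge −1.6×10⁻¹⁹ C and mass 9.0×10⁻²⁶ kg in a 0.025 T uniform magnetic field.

ω = |q|B/m.
ω = (1.6×10⁻¹⁹)(0.025)/9.0×10⁻²⁶ ≈ 4.4×10⁴ rad/s.

ω ≈ 4.4×10⁴ rad/s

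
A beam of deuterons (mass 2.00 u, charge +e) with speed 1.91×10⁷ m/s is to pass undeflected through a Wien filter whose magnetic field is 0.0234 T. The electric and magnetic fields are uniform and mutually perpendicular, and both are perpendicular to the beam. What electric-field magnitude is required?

For straight-line motion qE = qvB, so E = vB.
E = 1.91×10⁷ × 0.0234 = 4.47×10⁵ V/m.

E = 4.47×10⁵ V/m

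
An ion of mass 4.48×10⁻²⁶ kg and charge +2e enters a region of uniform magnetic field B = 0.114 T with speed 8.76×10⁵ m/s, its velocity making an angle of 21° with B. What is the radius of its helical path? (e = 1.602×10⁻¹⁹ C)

r ≈ 0.385 m

v⊥ = v sinθ = 8.76×10⁵·sin21° ≈ 3.139×10⁵ m/s.
r = m v⊥/(|q|B) = (4.48×10⁻²⁶)(3.139×10⁵)/((3.204×10⁻¹⁹)(0.114)) ≈ 0.385 m.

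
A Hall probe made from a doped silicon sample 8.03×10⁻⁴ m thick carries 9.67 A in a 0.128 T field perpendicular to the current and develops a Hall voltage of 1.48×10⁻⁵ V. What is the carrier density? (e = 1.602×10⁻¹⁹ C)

From V_H = IB/(n e t), n = IB/(V_H e t).
n = (9.67)(0.128)/((1.48×10⁻⁵)(1.602×10⁻¹⁹)(8.03×10⁻⁴)) ≈ 6.50×10²⁶ m⁻³.

n ≈ 6.50×10²⁶ m⁻³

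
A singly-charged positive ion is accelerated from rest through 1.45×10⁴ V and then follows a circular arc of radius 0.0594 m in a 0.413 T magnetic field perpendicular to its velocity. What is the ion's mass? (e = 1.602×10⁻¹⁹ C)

Combine |q|V = ½mv² and r = mv/(|q|B): eliminate v to get m = qB²r²/(2V).
m = (1.602×10⁻¹⁹)(0.413)²(0.0594)²/(2·1.45×10⁴) ≈ 3.32×10⁻²⁷ kg.

m ≈ 3.32×10⁻²⁷ kg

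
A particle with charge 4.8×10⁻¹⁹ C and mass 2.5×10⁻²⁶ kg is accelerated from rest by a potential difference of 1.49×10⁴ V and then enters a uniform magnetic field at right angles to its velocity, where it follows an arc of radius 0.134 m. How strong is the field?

B ≈ 0.294 T

v = √(2|q|V/m) = √(2·4.8×10⁻¹⁹·1.49×10⁴/2.5×10⁻²⁶) ≈ 7.564×10⁵ m/s.
B = mv/(|q|r) = (2.5×10⁻²⁶)(7.564×10⁵)/((4.8×10⁻¹⁹)(0.134)) ≈ 0.294 T.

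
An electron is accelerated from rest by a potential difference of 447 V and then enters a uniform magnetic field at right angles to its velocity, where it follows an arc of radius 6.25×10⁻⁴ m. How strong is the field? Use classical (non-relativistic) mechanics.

v = √(2|q|V/m) = √(2·1.602×10⁻¹⁹·447/9.109×10⁻³¹) ≈ 1.254×10⁷ m/s.
B = mv/(|q|r) = (9.109×10⁻³¹)(1.254×10⁷)/((1.602×10⁻¹⁹)(6.25×10⁻⁴)) ≈ 0.114 T.

B ≈ 0.114 T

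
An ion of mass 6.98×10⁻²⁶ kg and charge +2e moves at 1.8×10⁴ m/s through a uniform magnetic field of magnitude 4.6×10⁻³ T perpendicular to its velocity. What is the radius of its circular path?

r ≈ 0.85 m

The magnetic force provides the centripetal force: |q|vB = mv²/r.
r = mv/(|q|B) = (6.98×10⁻²⁶)(1.8×10⁴)/((3.204×10⁻¹⁹)(4.6×10⁻³)) ≈ 0.85 m.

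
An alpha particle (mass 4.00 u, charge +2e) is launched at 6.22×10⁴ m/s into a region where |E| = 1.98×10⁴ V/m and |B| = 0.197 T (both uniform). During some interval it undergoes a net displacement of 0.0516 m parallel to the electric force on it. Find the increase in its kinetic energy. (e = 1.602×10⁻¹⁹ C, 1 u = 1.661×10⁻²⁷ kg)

ΔKE ≈ 3.27×10⁻¹⁶ J

The magnetic force is always ⟂ v and does no work; only the electric force changes KE.
ΔKE = F_E · d = |q|E d = (3.204×10⁻¹⁹)(1.98×10⁴)(0.0516) ≈ 3.27×10⁻¹⁶ J.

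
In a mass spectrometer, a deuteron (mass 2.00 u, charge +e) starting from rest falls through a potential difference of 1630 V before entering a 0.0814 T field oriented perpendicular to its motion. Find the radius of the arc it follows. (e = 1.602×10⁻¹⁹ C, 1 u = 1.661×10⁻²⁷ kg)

Acceleration: |q|V = ½mv² ⇒ v = √(2|q|V/m) = √(2·1.602×10⁻¹⁹·1630/3.322×10⁻²⁷) ≈ 3.965×10⁵ m/s.
In the field: r = mv/(|q|B) = (3.322×10⁻²⁷)(3.965×10⁵)/((1.602×10⁻¹⁹)(0.0814)) ≈ 0.101 m.

r ≈ 0.101 m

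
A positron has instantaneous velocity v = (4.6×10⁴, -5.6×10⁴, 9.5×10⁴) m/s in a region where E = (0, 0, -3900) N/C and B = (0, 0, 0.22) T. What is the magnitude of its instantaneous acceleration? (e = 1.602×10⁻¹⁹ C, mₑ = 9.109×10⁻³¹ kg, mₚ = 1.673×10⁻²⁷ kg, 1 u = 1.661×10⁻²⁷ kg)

v×B = (-1.23×10⁴, -1.01×10⁴, 0) N/C.
E + v×B = (-1.23×10⁴, -1.01×10⁴, -3900) N/C.
F = q(E + v×B) = (1.602×10⁻¹⁹ C)·(-1.23×10⁴, -1.01×10⁴, -3900) = (-1.97×10⁻¹⁵, -1.62×10⁻¹⁵, -6.25×10⁻¹⁶) N.
|a| = |F|/m = 2.629×10⁻¹⁵/9.109×10⁻³¹ ≈ 2.89×10¹⁵ m/s².

|a| ≈ 2.89×10¹⁵ m/s²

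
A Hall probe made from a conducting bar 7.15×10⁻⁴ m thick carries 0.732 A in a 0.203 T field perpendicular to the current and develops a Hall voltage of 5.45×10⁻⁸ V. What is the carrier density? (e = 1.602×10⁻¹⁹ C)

n ≈ 2.38×10²⁸ m⁻³

From V_H = IB/(n e t), n = IB/(V_H e t).
n = (0.732)(0.203)/((5.45×10⁻⁸)(1.602×10⁻¹⁹)(7.15×10⁻⁴)) ≈ 2.38×10²⁸ m⁻³.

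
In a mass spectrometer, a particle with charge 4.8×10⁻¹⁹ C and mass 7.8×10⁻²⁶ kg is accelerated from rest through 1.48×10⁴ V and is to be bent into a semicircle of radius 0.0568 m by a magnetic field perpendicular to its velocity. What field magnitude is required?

v = √(2|q|V/m) = √(2·4.8×10⁻¹⁹·1.48×10⁴/7.8×10⁻²⁶) ≈ 4.268×10⁵ m/s.
B = mv/(|q|r) = (7.8×10⁻²⁶)(4.268×10⁵)/((4.8×10⁻¹⁹)(0.0568)) ≈ 1.22 T.

B ≈ 1.22 T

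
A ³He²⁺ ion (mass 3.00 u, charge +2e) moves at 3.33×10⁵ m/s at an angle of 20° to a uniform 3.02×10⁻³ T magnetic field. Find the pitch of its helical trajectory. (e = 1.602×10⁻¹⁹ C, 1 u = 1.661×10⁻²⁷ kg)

v∥ = v cosθ = 3.33×10⁵·cos20° ≈ 3.129×10⁵ m/s.
T = 2πm/(|q|B) = 2π(4.983×10⁻²⁷)/((3.204×10⁻¹⁹)(3.02×10⁻³)) ≈ 3.236×10⁻⁵ s.
pitch = v∥ T = (3.129×10⁵)(3.236×10⁻⁵) ≈ 10.1 m.

p ≈ 10.1 m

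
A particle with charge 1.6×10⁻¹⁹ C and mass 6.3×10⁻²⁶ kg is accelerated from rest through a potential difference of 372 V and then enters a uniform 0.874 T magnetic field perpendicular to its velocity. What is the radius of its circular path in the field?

r ≈ 0.0196 m

Acceleration: |q|V = ½mv² ⇒ v = √(2|q|V/m) = √(2·1.6×10⁻¹⁹·372/6.3×10⁻²⁶) ≈ 4.347×10⁴ m/s.
In the field: r = mv/(|q|B) = (6.3×10⁻²⁶)(4.347×10⁴)/((1.6×10⁻¹⁹)(0.874)) ≈ 0.0196 m.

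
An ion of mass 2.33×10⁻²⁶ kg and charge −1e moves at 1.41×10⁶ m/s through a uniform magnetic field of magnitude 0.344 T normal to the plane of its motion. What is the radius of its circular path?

r ≈ 0.596 m

The magnetic force provides the centripetal force: |q|vB = mv²/r.
r = mv/(|q|B) = (2.33×10⁻²⁶)(1.41×10⁶)/((1.602×10⁻¹⁹)(0.344)) ≈ 0.596 m.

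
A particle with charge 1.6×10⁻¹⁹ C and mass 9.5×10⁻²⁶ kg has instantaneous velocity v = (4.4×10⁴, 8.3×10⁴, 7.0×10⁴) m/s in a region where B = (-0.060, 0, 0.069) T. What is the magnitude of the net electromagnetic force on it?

|F| ≈ 1.68×10⁻¹⁵ N

v×B = (5730, -7240, 4980) N/C.
F = q v×B = (1.6×10⁻¹⁹ C)·(5730, -7240, 4980) = (9.16×10⁻¹⁶, -1.16×10⁻¹⁵, 7.97×10⁻¹⁶) N.
|F| = 1.68×10⁻¹⁵ N.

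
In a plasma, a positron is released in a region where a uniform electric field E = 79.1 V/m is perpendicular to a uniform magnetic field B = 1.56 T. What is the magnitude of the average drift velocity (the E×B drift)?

In crossed fields the guiding centre drifts at v_d = |E×B|/B² = E/B, independent of charge and mass.
v_d = 79.1/1.56 = 50.7 m/s.

v_d ≈ 50.7 m/s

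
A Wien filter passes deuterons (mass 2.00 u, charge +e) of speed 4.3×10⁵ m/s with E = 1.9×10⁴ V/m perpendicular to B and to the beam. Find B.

Balance of forces in the selector: qE = qvB ⇒ B = E/v.
B = 1.9×10⁴/4.3×10⁵ = 0.044 T.

B = 0.044 T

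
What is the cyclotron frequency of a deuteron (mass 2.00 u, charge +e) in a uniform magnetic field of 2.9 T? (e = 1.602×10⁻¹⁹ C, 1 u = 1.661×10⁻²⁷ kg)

f = |q|B/(2πm).
f = (1.602×10⁻¹⁹)(2.9)/(2π·3.322×10⁻²⁷) ≈ 2.2×10⁷ Hz.

f ≈ 2.2×10⁷ Hz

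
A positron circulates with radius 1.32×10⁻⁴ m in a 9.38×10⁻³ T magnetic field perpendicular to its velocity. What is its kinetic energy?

KE ≈ 0.135 eV

v = |q|Br/m, then KE = ½mv² = (qBr)²/(2m).
v = (1.602×10⁻¹⁹)(9.38×10⁻³)(1.32×10⁻⁴)/9.109×10⁻³¹ ≈ 2.178×10⁵ m/s.
KE = ½(9.109×10⁻³¹)(2.178×10⁵)² ≈ 2.16×10⁻²⁰ J = 0.135 eV.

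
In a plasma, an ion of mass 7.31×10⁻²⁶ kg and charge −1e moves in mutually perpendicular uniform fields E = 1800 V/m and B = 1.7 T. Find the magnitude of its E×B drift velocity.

The E×B drift speed is v_d = E/B.
v_d = 1800/1.7 = 1100 m/s.

v_d ≈ 1100 m/s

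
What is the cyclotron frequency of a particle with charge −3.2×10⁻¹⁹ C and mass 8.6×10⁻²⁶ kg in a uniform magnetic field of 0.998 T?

f ≈ 5.91×10⁵ Hz

f = |q|B/(2πm).
f = (3.2×10⁻¹⁹)(0.998)/(2π·8.6×10⁻²⁶) ≈ 5.91×10⁵ Hz.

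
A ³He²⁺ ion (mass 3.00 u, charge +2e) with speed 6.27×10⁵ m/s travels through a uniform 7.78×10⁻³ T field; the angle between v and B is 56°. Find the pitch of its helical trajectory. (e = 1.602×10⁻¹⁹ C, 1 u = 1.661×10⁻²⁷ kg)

v∥ = v cosθ = 6.27×10⁵·cos56° ≈ 3.506×10⁵ m/s.
T = 2πm/(|q|B) = 2π(4.983×10⁻²⁷)/((3.204×10⁻¹⁹)(7.78×10⁻³)) ≈ 1.256×10⁻⁵ s.
pitch = v∥ T = (3.506×10⁵)(1.256×10⁻⁵) ≈ 4.40 m.

p ≈ 4.40 m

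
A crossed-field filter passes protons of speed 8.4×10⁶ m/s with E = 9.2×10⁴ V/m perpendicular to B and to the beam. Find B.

Balance of forces in the selector: qE = qvB ⇒ B = E/v.
B = 9.2×10⁴/8.4×10⁶ = 0.011 T.

B = 0.011 T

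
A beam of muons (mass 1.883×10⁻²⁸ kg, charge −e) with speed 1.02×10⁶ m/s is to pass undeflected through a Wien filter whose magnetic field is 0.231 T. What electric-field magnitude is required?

For straight-line motion qE = qvB, so E = vB.
E = 1.02×10⁶ × 0.231 = 2.36×10⁵ V/m.

E = 2.36×10⁵ V/m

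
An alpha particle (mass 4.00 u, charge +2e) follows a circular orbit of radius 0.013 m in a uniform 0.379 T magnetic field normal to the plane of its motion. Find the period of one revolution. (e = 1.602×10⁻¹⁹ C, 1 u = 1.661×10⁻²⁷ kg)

The cyclotron period depends only on m, q, B: T = 2πm/(|q|B).
T = 2π(6.644×10⁻²⁷)/((3.204×10⁻¹⁹)(0.379)) ≈ 3.44×10⁻⁷ s.

T ≈ 3.44×10⁻⁷ s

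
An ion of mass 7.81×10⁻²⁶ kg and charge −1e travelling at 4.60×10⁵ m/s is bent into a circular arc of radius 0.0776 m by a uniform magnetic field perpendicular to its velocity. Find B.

From |q|vB = mv²/r, B = mv/(|q|r).
B = (7.81×10⁻²⁶)(4.60×10⁵)/((1.602×10⁻¹⁹)(0.0776)) ≈ 2.89 T.

B ≈ 2.89 T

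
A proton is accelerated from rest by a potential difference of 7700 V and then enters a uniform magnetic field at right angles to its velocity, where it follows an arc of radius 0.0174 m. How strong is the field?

v = √(2|q|V/m) = √(2·1.602×10⁻¹⁹·7700/1.673×10⁻²⁷) ≈ 1.214×10⁶ m/s.
B = mv/(|q|r) = (1.673×10⁻²⁷)(1.214×10⁶)/((1.602×10⁻¹⁹)(0.0174)) ≈ 0.729 T.

B ≈ 0.729 T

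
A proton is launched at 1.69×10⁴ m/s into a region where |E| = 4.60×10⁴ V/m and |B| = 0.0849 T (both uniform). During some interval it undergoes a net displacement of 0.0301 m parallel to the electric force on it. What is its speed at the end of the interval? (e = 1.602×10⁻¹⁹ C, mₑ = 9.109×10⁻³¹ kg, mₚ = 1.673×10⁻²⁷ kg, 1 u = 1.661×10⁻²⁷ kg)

v_f ≈ 5.15×10⁵ m/s

B does no work; ΔKE = |q|E d.
½mv_f² = ½mv₀² + |q|Ed = ½(1.673×10⁻²⁷)(1.69×10⁴)² + (1.602×10⁻¹⁹)(4.60×10⁴)(0.0301) ≈ 2.389×10⁻¹⁹ J + 2.218×10⁻¹⁶ J ≈ 2.221×10⁻¹⁶ J.
v_f = √(2·2.221×10⁻¹⁶/1.673×10⁻²⁷) ≈ 5.15×10⁵ m/s.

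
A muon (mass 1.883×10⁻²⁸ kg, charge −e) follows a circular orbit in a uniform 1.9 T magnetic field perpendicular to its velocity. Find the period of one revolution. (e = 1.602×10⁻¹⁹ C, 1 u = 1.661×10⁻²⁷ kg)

The cyclotron period depends only on m, q, B: T = 2πm/(|q|B).
T = 2π(1.883×10⁻²⁸)/((1.602×10⁻¹⁹)(1.9)) ≈ 3.9×10⁻⁹ s.

T ≈ 3.9×10⁻⁹ s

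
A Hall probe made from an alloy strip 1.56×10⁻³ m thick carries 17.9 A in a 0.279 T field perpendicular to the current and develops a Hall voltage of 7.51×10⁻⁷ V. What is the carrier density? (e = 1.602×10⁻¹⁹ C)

n ≈ 2.66×10²⁸ m⁻³

From V_H = IB/(n e t), n = IB/(V_H e t).
n = (17.9)(0.279)/((7.51×10⁻⁷)(1.602×10⁻¹⁹)(1.56×10⁻³)) ≈ 2.66×10²⁸ m⁻³.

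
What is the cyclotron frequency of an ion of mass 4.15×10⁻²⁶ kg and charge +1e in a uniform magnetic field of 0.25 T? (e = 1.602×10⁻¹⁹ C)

f ≈ 1.5×10⁵ Hz

f = |q|B/(2πm).
f = (1.602×10⁻¹⁹)(0.25)/(2π·4.15×10⁻²⁶) ≈ 1.5×10⁵ Hz.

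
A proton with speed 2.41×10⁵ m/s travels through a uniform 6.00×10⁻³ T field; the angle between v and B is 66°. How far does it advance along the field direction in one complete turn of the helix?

v∥ = v cosθ = 2.41×10⁵·cos66° ≈ 9.802×10⁴ m/s.
T = 2πm/(|q|B) = 2π(1.673×10⁻²⁷)/((1.602×10⁻¹⁹)(6.00×10⁻³)) ≈ 1.094×10⁻⁵ s.
pitch = v∥ T = (9.802×10⁴)(1.094×10⁻⁵) ≈ 1.07 m.

p ≈ 1.07 m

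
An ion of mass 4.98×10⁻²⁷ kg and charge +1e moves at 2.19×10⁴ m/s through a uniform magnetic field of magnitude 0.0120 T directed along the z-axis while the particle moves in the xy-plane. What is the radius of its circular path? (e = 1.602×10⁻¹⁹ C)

The magnetic force provides the centripetal force: |q|vB = mv²/r.
r = mv/(|q|B) = (4.98×10⁻²⁷)(2.19×10⁴)/((1.602×10⁻¹⁹)(0.0120)) ≈ 0.0567 m.

r ≈ 0.0567 m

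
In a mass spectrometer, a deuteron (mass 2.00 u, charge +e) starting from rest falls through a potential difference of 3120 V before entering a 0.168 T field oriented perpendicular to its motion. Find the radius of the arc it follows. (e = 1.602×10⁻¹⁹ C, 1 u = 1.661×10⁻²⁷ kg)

r ≈ 0.0677 m

Acceleration: |q|V = ½mv² ⇒ v = √(2|q|V/m) = √(2·1.602×10⁻¹⁹·3120/3.322×10⁻²⁷) ≈ 5.486×10⁵ m/s.
In the field: r = mv/(|q|B) = (3.322×10⁻²⁷)(5.486×10⁵)/((1.602×10⁻¹⁹)(0.168)) ≈ 0.0677 m.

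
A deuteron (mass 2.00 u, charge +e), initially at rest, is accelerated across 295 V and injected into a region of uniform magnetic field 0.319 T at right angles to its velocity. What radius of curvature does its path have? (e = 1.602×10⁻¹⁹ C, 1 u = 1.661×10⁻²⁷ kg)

r ≈ 0.0110 m

Acceleration: |q|V = ½mv² ⇒ v = √(2|q|V/m) = √(2·1.602×10⁻¹⁹·295/3.322×10⁻²⁷) ≈ 1.687×10⁵ m/s.
In the field: r = mv/(|q|B) = (3.322×10⁻²⁷)(1.687×10⁵)/((1.602×10⁻¹⁹)(0.319)) ≈ 0.0110 m.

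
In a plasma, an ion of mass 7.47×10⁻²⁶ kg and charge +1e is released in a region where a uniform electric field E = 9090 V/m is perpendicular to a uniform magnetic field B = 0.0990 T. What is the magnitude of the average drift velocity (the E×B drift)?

v_d ≈ 9.18×10⁴ m/s

The steady drift has the magnetic force balancing the electric force, so v_d = E/B.
v_d = 9090/0.0990 = 9.18×10⁴ m/s.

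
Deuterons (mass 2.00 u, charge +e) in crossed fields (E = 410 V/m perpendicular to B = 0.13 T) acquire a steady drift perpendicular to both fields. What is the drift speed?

In crossed fields the guiding centre drifts at v_d = |E×B|/B² = E/B, independent of charge and mass.
v_d = 410/0.13 = 3200 m/s.

v_d ≈ 3200 m/s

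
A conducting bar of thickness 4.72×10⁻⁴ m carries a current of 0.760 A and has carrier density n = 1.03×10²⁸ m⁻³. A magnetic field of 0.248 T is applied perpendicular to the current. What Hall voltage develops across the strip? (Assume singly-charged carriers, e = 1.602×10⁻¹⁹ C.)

V_H ≈ 2.42×10⁻⁷ V

V_H = IB/(n e t).
V_H = (0.760)(0.248)/((1.03×10²⁸)(1.602×10⁻¹⁹)(4.72×10⁻⁴)) ≈ 2.42×10⁻⁷ V.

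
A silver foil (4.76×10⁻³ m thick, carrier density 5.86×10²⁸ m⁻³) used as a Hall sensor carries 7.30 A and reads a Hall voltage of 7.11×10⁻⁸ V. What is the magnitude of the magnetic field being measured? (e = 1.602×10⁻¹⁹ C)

B ≈ 0.435 T

From V_H = IB/(n e t), B = V_H n e t / I.
B = (7.11×10⁻⁸)(5.86×10²⁸)(1.602×10⁻¹⁹)(4.76×10⁻³)/7.30 ≈ 0.435 T.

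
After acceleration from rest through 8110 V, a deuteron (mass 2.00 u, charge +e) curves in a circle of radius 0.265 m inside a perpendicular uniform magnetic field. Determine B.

B ≈ 0.0692 T

v = √(2|q|V/m) = √(2·1.602×10⁻¹⁹·8110/3.322×10⁻²⁷) ≈ 8.844×10⁵ m/s.
B = mv/(|q|r) = (3.322×10⁻²⁷)(8.844×10⁵)/((1.602×10⁻¹⁹)(0.265)) ≈ 0.0692 T.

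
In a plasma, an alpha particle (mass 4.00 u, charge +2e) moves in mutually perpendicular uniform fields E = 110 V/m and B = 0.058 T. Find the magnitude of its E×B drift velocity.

v_d ≈ 1900 m/s

The E×B drift speed is v_d = E/B.
v_d = 110/0.058 = 1900 m/s.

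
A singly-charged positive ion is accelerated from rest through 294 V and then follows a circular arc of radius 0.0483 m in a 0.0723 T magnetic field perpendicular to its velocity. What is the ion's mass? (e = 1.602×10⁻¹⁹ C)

Combine |q|V = ½mv² and r = mv/(|q|B): eliminate v to get m = qB²r²/(2V).
m = (1.602×10⁻¹⁹)(0.0723)²(0.0483)²/(2·294) ≈ 3.32×10⁻²⁷ kg.

m ≈ 3.32×10⁻²⁷ kg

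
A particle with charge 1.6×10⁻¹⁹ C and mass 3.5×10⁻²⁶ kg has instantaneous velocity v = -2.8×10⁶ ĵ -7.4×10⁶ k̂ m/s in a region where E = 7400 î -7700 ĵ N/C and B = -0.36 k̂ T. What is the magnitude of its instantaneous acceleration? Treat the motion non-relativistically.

v×B = (1.01×10⁶, 0, 0) N/C.
E + v×B = (1.02×10⁶, -7700, 0) N/C.
F = q(E + v×B) = (1.6×10⁻¹⁹ C)·(1.02×10⁶, -7700, 0) = (1.62×10⁻¹³, -1.23×10⁻¹⁵, 0) N.
|a| = |F|/m = 1.625×10⁻¹³/3.5×10⁻²⁶ ≈ 4.64×10¹² m/s².

|a| ≈ 4.64×10¹² m/s²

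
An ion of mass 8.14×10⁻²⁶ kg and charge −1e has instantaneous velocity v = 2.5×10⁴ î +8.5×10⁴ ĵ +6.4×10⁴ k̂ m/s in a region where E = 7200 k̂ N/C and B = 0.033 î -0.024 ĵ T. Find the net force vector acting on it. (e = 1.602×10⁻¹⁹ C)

v×B = (1540, 2110, -3400) N/C.
E + v×B = (1540, 2110, 3800) N/C.
F = q(E + v×B) = (−1.602×10⁻¹⁹ C)·(1540, 2110, 3800) = (-2.46×10⁻¹⁶, -3.38×10⁻¹⁶, -6.08×10⁻¹⁶) N.

F ≈ (-2.46×10⁻¹⁶, -3.38×10⁻¹⁶, -6.08×10⁻¹⁶) N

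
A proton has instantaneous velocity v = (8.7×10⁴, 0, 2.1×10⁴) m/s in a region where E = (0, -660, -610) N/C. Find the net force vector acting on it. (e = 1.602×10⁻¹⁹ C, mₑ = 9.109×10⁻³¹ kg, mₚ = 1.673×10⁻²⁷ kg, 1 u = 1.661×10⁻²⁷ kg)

Only an electric field acts, so F = qE = (1.602×10⁻¹⁹ C)·(0, -660, -610) = (0, -1.06×10⁻¹⁶, -9.77×10⁻¹⁷) N.

F ≈ (0, -1.06×10⁻¹⁶, -9.77×10⁻¹⁷) N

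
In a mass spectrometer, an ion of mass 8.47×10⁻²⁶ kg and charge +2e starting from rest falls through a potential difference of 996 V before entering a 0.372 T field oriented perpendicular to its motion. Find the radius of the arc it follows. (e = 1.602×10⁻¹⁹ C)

Acceleration: |q|V = ½mv² ⇒ v = √(2|q|V/m) = √(2·3.204×10⁻¹⁹·996/8.47×10⁻²⁶) ≈ 8.681×10⁴ m/s.
In the field: r = mv/(|q|B) = (8.47×10⁻²⁶)(8.681×10⁴)/((3.204×10⁻¹⁹)(0.372)) ≈ 0.0617 m.

r ≈ 0.0617 m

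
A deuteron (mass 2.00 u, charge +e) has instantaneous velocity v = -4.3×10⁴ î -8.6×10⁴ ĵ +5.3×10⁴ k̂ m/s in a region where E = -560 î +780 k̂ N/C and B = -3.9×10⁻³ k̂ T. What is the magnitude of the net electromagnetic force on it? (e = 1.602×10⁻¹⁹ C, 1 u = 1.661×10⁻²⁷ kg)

|F| ≈ 1.33×10⁻¹⁶ N

v×B = (335, -168, 0) N/C.
E + v×B = (-225, -168, 780) N/C.
F = q(E + v×B) = (1.602×10⁻¹⁹ C)·(-225, -168, 780) = (-3.60×10⁻¹⁷, -2.69×10⁻¹⁷, 1.25×10⁻¹⁶) N.
|F| = 1.33×10⁻¹⁶ N.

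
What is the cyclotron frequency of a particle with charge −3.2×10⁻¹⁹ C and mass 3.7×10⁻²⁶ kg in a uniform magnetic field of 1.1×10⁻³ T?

f = |q|B/(2πm).
f = (3.2×10⁻¹⁹)(1.1×10⁻³)/(2π·3.7×10⁻²⁶) ≈ 1500 Hz.

f ≈ 1500 Hz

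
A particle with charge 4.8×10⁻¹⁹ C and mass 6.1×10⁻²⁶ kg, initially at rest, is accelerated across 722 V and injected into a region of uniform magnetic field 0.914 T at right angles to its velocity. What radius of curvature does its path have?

r ≈ 0.0148 m

Acceleration: |q|V = ½mv² ⇒ v = √(2|q|V/m) = √(2·4.8×10⁻¹⁹·722/6.1×10⁻²⁶) ≈ 1.066×10⁵ m/s.
In the field: r = mv/(|q|B) = (6.1×10⁻²⁶)(1.066×10⁵)/((4.8×10⁻¹⁹)(0.914)) ≈ 0.0148 m.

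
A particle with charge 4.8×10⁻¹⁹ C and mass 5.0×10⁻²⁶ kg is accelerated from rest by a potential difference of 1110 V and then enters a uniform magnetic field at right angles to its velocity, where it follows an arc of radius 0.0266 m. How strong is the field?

v = √(2|q|V/m) = √(2·4.8×10⁻¹⁹·1110/5.0×10⁻²⁶) ≈ 1.460×10⁵ m/s.
B = mv/(|q|r) = (5.0×10⁻²⁶)(1.460×10⁵)/((4.8×10⁻¹⁹)(0.0266)) ≈ 0.572 T.

B ≈ 0.572 T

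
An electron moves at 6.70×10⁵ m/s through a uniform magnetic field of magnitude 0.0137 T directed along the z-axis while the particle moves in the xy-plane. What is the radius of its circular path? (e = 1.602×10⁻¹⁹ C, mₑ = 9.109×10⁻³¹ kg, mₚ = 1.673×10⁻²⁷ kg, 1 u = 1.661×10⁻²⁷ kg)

r ≈ 2.78×10⁻⁴ m

The magnetic force provides the centripetal force: |q|vB = mv²/r.
r = mv/(|q|B) = (9.109×10⁻³¹)(6.70×10⁵)/((1.602×10⁻¹⁹)(0.0137)) ≈ 2.78×10⁻⁴ m.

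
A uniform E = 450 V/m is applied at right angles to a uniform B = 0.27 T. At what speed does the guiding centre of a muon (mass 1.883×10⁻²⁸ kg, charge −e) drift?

v_d ≈ 1700 m/s

The E×B drift speed is v_d = E/B.
v_d = 450/0.27 = 1700 m/s.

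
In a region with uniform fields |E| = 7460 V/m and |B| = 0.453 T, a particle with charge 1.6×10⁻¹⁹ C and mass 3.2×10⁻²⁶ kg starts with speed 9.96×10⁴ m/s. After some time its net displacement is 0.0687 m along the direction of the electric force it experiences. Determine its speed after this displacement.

v_f ≈ 1.23×10⁵ m/s

B does no work; ΔKE = |q|E d.
½mv_f² = ½mv₀² + |q|Ed = ½(3.2×10⁻²⁶)(9.96×10⁴)² + (1.6×10⁻¹⁹)(7460)(0.0687) ≈ 1.587×10⁻¹⁶ J + 8.200×10⁻¹⁷ J ≈ 2.407×10⁻¹⁶ J.
v_f = √(2·2.407×10⁻¹⁶/3.2×10⁻²⁶) ≈ 1.23×10⁵ m/s.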